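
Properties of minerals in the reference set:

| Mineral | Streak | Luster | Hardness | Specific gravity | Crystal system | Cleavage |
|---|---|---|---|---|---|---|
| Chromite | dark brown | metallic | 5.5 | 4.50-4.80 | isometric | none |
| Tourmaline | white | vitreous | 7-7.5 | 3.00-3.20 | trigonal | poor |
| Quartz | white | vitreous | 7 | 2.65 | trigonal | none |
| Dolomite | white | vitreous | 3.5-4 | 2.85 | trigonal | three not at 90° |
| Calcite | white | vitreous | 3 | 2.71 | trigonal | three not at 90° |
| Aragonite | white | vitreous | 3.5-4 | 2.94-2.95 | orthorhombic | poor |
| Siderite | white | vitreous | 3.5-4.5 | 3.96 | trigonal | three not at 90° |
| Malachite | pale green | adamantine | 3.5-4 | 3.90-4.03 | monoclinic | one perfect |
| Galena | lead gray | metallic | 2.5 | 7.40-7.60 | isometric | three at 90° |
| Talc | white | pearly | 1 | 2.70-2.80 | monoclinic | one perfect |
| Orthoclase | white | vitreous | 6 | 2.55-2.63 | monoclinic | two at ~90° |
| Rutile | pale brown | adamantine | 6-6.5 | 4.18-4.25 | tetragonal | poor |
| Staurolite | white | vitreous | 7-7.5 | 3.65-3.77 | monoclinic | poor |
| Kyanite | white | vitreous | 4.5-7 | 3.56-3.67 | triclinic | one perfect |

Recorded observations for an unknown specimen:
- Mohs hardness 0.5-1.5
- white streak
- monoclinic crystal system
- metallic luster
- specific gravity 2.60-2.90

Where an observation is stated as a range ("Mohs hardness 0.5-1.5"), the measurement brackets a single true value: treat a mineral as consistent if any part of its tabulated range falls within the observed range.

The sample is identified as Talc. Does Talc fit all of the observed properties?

No

Mohs hardness 0.5-1.5 — fits Talc (hardness 1).
White streak — fits Talc (white streak).
Monoclinic crystal system — fits Talc (monoclinic system).
Metallic luster — Talc has pearly luster; a mismatch.
Specific gravity 2.60-2.90 — fits Talc (SG 2.70-2.80).
The luster observation rules out Talc.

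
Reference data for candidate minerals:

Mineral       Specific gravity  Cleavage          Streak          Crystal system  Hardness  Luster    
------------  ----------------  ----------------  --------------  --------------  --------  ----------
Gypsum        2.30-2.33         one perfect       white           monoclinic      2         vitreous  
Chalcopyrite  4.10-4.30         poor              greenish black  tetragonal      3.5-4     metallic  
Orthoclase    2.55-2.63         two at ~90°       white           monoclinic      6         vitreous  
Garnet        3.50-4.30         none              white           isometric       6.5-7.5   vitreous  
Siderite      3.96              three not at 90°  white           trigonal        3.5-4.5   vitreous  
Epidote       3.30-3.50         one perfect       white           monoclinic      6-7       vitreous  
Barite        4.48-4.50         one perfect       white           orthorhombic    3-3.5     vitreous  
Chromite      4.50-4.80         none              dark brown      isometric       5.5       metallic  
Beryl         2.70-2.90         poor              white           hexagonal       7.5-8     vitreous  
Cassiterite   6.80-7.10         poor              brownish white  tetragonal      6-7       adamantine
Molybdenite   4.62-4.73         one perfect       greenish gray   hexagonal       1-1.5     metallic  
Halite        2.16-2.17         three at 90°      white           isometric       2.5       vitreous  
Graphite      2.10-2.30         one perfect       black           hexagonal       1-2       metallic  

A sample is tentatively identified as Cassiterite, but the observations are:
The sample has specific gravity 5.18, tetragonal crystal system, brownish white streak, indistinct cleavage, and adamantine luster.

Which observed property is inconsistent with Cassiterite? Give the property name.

specific gravity

Specific gravity 5.18: Cassiterite has SG 6.80-7.10 — outside the reference range.
Tetragonal crystal system: Cassiterite has tetragonal system — consistent.
Brownish white streak: Cassiterite has brownish white streak — consistent.
Indistinct cleavage: Cassiterite has cleavage poor — consistent.
Adamantine luster: Cassiterite has adamantine luster — consistent.
The specific gravity is the one property that does not fit.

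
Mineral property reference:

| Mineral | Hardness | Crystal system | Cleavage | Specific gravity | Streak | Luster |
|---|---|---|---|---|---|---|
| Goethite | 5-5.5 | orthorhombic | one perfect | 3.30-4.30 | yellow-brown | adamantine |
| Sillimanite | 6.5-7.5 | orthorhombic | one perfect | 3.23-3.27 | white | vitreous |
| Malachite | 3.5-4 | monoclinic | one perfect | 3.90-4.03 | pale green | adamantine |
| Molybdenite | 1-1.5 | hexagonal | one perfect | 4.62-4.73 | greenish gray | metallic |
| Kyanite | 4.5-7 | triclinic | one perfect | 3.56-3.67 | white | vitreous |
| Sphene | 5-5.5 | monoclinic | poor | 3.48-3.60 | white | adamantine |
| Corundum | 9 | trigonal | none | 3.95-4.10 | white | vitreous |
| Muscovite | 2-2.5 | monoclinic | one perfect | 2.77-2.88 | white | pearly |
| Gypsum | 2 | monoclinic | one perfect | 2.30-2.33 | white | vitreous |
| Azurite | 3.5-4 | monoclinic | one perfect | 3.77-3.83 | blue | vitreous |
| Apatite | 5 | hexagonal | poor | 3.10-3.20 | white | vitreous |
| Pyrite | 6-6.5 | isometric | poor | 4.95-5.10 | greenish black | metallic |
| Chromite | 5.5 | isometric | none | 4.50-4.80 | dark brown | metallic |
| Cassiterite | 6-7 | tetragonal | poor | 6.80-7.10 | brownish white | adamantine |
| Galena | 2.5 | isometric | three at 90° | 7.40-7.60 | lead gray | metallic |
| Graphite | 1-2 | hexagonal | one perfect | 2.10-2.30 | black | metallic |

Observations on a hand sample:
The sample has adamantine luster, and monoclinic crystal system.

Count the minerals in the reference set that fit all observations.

2

Adamantine luster: narrows the field to Goethite, Malachite, Sphene, Cassiterite.
Monoclinic crystal system excludes Goethite, Cassiterite.
Consistent with every observation: Malachite, Sphene.
That is 2 minerals.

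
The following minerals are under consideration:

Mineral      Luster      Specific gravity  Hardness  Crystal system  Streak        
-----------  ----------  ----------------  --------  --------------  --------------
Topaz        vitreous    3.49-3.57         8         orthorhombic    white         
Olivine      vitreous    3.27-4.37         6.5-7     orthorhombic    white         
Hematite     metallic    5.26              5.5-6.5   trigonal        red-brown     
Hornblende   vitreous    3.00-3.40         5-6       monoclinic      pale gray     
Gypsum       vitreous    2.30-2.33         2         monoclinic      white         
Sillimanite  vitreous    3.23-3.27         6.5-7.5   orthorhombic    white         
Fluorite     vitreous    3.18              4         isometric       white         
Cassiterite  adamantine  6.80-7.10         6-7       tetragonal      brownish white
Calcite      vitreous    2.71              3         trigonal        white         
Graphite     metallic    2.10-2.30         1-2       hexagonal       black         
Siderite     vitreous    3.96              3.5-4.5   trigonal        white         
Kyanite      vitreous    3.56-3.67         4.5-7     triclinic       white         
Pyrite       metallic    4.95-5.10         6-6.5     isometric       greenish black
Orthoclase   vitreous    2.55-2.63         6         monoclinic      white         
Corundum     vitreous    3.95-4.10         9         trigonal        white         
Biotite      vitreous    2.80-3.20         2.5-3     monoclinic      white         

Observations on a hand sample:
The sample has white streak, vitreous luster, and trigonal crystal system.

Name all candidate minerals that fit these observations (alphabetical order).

White streak rules out Hematite, Hornblende, Cassiterite, Graphite, Pyrite.
Vitreous luster — no further eliminations.
Trigonal crystal system — leaves Calcite, Siderite, Corundum.
Consistent with every observation: Calcite, Corundum, Siderite.

Calcite, Corundum, Siderite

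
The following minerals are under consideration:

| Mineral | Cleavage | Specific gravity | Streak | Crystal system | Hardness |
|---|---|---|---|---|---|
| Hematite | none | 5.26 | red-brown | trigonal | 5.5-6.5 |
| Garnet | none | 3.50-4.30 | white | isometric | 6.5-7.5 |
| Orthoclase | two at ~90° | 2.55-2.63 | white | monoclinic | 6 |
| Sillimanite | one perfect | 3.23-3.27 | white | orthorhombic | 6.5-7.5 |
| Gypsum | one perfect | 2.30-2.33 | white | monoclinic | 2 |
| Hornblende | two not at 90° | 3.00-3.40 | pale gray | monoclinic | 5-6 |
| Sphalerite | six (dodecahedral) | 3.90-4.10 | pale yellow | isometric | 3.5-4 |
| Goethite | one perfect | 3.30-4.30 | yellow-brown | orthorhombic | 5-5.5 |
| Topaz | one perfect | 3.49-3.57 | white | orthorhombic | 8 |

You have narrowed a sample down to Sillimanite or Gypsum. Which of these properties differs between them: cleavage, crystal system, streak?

crystal system

Cleavage: both one perfect — same for both.
Crystal system: Sillimanite orthorhombic, Gypsum monoclinic — different.
Streak: both white — same for both.
Of the listed properties, crystal system is the one that separates them.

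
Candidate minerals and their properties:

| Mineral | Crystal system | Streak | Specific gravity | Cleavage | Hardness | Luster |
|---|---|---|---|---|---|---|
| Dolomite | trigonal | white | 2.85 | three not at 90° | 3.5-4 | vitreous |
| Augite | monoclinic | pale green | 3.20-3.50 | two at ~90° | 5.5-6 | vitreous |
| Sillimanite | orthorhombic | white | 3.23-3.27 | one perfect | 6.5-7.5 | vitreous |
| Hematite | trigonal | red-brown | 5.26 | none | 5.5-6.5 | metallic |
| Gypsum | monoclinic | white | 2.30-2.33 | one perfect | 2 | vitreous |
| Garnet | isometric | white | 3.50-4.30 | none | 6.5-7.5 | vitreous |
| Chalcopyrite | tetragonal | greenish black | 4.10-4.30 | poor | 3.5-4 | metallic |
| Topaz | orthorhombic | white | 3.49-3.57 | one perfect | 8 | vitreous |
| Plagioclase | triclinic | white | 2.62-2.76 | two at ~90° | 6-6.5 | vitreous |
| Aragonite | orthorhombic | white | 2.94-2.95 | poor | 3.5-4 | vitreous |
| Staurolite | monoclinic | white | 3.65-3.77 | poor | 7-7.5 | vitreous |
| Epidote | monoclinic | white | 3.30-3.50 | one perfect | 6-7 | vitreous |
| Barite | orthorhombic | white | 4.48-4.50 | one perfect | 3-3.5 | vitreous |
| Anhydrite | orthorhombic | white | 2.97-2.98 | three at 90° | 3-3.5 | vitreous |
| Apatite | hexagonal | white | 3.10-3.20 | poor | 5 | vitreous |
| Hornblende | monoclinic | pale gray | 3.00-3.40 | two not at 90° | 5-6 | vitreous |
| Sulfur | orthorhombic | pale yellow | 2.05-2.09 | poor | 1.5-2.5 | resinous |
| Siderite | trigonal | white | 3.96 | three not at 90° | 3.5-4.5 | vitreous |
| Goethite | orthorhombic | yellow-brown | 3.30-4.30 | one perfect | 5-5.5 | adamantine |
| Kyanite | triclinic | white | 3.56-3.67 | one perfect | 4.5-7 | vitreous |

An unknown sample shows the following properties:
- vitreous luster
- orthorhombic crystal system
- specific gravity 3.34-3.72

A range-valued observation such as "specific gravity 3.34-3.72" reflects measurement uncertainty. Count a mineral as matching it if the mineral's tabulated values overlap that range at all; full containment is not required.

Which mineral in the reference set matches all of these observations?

Vitreous luster excludes Hematite, Chalcopyrite, Sulfur, Goethite.
Orthorhombic crystal system: Sillimanite, Topaz, Aragonite, Barite, Anhydrite remain.
Specific gravity 3.34-3.72: Topaz remains.
The only mineral consistent with every observation is Topaz.

Topaz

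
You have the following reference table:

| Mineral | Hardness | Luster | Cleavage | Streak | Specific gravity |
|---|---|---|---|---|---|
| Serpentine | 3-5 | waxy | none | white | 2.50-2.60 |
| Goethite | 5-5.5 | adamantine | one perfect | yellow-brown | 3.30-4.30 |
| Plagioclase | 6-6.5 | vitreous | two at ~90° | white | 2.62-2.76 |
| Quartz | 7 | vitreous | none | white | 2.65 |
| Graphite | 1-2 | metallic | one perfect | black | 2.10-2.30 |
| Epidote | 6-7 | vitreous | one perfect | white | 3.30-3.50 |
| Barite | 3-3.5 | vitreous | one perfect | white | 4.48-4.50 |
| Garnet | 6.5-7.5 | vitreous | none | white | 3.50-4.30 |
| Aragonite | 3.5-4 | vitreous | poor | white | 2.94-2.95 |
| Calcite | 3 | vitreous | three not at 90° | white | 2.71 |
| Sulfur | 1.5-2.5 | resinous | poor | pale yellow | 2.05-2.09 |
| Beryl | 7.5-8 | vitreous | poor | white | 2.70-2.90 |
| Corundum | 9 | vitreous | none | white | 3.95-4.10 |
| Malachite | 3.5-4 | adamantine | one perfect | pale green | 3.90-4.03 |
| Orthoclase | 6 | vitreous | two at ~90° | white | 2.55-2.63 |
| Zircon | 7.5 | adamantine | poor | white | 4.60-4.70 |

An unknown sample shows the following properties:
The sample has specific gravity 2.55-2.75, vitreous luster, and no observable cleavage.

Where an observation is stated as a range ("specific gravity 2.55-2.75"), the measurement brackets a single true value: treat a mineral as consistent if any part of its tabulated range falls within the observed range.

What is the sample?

Quartz

Specific gravity 2.55-2.75 — narrows the field to Serpentine, Plagioclase, Quartz, Calcite, Beryl, Orthoclase.
Vitreous luster is inconsistent with Serpentine.
No observable cleavage — Quartz remains.
Only Quartz satisfies all observations.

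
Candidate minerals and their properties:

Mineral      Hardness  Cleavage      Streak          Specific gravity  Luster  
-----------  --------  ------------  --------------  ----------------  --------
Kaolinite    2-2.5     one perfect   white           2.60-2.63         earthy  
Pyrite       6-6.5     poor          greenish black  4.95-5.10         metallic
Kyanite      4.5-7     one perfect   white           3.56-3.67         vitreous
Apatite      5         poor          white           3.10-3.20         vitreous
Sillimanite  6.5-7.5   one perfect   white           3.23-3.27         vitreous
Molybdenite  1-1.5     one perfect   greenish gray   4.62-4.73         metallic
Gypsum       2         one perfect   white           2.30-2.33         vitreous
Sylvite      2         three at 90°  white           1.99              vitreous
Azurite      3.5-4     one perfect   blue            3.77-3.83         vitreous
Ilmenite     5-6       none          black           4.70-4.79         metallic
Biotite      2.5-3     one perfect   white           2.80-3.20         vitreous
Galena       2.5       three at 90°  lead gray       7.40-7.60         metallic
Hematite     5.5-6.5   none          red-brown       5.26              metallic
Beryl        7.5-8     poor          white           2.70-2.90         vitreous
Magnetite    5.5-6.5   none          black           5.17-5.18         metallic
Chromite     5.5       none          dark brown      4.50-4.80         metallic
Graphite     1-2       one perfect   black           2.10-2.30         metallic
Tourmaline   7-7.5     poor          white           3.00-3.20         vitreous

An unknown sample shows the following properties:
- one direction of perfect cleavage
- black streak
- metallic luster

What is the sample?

One direction of perfect cleavage — Kaolinite, Kyanite, Sillimanite, Molybdenite, Gypsum, Azurite, Biotite, Graphite remain.
Black streak — narrows the field to Graphite.
Metallic luster — consistent with all remaining minerals.
Only Graphite satisfies all observations.

Graphite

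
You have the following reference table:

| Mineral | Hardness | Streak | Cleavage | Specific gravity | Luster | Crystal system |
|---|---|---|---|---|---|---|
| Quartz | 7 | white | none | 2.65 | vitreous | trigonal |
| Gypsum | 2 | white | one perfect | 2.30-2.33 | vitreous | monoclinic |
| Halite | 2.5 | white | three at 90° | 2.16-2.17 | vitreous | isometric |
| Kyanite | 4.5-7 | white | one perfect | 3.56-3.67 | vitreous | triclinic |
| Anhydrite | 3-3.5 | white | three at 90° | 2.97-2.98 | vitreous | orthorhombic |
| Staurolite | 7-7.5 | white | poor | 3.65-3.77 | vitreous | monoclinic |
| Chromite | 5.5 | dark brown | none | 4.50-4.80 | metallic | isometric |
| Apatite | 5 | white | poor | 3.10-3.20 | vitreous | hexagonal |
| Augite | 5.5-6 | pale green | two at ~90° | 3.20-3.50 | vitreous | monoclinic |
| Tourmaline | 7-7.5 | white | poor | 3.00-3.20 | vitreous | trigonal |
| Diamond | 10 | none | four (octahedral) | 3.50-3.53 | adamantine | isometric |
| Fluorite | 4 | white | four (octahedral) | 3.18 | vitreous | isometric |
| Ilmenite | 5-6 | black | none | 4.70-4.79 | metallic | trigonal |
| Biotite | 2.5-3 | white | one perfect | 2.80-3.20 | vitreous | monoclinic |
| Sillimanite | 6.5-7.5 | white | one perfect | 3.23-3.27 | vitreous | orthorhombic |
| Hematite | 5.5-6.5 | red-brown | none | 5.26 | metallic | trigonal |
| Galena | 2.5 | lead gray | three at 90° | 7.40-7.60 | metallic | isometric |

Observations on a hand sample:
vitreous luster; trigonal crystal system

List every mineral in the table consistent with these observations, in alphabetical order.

Vitreous luster excludes Chromite, Diamond, Ilmenite, Hematite, Galena.
Trigonal crystal system: only Quartz, Tourmaline remain.
Remaining candidates: Quartz, Tourmaline.

Quartz, Tourmaline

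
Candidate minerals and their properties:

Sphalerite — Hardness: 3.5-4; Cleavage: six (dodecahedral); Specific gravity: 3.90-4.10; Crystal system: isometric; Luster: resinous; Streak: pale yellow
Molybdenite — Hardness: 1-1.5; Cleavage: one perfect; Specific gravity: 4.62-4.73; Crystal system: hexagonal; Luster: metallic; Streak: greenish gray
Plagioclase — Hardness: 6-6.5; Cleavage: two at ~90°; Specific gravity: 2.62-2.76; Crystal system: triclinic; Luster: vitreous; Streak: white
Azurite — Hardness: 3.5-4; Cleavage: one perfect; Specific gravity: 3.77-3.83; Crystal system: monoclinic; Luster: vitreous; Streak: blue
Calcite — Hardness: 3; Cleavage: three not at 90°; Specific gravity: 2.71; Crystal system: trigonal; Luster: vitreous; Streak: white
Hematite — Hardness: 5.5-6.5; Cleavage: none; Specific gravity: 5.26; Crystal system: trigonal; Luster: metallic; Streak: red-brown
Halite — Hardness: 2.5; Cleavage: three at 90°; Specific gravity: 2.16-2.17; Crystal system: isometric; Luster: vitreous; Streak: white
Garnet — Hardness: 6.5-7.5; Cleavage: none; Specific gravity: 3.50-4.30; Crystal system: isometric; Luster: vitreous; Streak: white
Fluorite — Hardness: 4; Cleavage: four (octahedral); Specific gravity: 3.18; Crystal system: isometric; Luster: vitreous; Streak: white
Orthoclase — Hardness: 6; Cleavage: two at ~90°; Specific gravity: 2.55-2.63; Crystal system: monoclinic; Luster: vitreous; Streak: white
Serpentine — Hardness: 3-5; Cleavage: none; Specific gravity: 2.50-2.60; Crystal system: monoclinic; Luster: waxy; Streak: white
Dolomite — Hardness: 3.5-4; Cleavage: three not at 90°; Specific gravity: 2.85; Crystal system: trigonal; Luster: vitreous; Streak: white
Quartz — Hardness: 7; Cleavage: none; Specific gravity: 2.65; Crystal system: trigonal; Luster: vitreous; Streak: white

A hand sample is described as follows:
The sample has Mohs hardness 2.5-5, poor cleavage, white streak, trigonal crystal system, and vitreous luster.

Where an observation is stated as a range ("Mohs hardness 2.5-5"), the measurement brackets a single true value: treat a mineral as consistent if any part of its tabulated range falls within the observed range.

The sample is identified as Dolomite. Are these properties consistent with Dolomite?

Inconsistent

Mohs hardness 2.5-5 — matches Dolomite (hardness 3.5-4).
Poor cleavage — Dolomite has cleavage three not at 90°; inconsistent.
White streak — matches Dolomite (white streak).
Trigonal crystal system — matches Dolomite (trigonal system).
Vitreous luster — matches Dolomite (vitreous luster).
Dolomite is excluded by the cleavage.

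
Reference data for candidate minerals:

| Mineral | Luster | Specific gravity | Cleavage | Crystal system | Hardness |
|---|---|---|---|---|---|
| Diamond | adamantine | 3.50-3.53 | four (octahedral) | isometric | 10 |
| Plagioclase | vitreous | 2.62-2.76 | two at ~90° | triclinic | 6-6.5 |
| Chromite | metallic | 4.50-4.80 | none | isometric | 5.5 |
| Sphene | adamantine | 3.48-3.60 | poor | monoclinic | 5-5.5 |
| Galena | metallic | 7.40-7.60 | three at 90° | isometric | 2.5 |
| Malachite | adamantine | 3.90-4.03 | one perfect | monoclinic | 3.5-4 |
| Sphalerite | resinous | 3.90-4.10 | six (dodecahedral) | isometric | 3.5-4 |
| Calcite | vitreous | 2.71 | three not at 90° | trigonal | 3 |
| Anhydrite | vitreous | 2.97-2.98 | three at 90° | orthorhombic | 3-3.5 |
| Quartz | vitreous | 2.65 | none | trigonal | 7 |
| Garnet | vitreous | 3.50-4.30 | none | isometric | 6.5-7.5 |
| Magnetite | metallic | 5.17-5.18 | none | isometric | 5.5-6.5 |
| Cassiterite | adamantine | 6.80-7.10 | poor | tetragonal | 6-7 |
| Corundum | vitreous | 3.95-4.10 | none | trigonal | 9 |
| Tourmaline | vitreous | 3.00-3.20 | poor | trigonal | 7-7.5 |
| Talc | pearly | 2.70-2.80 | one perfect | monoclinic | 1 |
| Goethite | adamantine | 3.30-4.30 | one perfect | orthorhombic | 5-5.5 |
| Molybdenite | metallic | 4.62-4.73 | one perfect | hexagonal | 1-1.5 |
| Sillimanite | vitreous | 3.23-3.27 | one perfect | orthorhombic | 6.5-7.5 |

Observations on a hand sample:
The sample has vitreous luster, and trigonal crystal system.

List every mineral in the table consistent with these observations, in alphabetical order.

Calcite, Corundum, Quartz, Tourmaline

Vitreous luster: Plagioclase, Calcite, Anhydrite, Quartz, Garnet, Corundum, Tourmaline, Sillimanite remain.
Trigonal crystal system is inconsistent with Plagioclase, Anhydrite, Garnet, Sillimanite.
Consistent with every observation: Calcite, Corundum, Quartz, Tourmaline.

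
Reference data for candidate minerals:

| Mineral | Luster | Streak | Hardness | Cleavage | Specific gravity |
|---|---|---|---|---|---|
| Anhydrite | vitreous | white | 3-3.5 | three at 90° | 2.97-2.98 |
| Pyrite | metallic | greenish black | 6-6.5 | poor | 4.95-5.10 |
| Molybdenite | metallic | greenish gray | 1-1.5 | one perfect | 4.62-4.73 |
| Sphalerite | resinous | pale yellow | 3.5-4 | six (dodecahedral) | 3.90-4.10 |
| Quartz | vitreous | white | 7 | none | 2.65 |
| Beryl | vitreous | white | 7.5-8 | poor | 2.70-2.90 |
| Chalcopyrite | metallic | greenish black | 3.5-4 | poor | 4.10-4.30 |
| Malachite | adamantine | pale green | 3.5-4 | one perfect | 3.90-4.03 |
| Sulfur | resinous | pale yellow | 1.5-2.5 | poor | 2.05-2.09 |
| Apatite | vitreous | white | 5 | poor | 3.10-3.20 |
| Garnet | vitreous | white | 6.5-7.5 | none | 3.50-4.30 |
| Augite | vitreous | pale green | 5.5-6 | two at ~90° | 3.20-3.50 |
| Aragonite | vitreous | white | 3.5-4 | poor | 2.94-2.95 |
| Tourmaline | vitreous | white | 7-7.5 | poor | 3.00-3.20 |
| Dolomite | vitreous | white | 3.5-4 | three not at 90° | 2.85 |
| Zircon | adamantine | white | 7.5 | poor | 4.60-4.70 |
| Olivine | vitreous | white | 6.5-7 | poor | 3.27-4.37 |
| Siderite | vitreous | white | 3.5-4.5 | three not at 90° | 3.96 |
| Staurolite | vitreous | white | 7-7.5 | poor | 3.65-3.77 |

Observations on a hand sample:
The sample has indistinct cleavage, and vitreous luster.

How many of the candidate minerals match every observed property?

Indistinct cleavage: Pyrite, Beryl, Chalcopyrite, Sulfur, Apatite, Aragonite, Tourmaline, Zircon, Olivine, Staurolite remain.
Vitreous luster eliminates Pyrite, Chalcopyrite, Sulfur, Zircon.
Remaining candidates: Apatite, Aragonite, Beryl, Olivine, Staurolite, Tourmaline.
That is 6 minerals.

6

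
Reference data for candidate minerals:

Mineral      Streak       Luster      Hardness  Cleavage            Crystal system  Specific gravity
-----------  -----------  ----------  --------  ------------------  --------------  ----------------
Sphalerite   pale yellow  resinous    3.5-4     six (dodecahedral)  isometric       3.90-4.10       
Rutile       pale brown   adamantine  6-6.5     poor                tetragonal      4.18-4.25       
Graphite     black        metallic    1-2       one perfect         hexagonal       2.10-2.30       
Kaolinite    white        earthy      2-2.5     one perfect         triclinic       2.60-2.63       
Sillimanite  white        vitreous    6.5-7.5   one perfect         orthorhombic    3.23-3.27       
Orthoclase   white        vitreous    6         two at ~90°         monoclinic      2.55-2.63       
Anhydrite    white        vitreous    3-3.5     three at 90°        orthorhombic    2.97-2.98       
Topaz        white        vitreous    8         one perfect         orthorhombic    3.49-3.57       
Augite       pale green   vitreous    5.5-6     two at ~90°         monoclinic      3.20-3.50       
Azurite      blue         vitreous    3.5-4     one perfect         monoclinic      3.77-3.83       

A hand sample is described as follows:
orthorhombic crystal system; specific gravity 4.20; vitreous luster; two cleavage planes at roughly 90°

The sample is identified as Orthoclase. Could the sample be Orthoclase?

Orthorhombic crystal system — Orthoclase has monoclinic system; inconsistent.
Specific gravity 4.20 — Orthoclase has SG 2.55-2.63; inconsistent.
Vitreous luster — matches Orthoclase (vitreous luster).
Two cleavage planes at roughly 90° — matches Orthoclase (cleavage two at ~90°).
2 of the observed properties are inconsistent with Orthoclase.

Inconsistent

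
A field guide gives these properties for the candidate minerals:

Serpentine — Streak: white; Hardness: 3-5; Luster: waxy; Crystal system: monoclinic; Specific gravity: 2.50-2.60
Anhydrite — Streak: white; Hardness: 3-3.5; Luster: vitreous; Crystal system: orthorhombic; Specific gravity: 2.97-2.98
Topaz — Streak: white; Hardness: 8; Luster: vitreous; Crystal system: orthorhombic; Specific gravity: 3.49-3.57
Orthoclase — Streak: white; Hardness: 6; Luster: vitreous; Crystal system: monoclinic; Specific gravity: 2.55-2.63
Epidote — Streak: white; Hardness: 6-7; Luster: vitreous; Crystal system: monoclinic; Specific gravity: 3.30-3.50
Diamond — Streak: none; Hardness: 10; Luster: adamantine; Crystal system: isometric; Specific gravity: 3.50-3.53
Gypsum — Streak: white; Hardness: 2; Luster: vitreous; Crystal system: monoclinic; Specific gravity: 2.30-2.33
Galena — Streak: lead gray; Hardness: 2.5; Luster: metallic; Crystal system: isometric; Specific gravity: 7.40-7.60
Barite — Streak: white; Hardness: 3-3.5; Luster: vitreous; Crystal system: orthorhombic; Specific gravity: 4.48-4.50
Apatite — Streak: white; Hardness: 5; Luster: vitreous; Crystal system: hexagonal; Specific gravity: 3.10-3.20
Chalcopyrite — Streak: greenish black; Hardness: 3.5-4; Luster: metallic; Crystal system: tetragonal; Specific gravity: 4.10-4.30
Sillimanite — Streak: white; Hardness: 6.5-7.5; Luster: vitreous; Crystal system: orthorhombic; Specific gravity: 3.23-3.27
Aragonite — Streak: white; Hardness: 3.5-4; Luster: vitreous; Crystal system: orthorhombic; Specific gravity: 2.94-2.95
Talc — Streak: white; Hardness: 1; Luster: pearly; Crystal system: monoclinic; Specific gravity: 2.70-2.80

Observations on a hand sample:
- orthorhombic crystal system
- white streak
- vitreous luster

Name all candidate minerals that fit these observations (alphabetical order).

Orthorhombic crystal system — leaves Anhydrite, Topaz, Barite, Sillimanite, Aragonite.
White streak — no further eliminations.
Vitreous luster — consistent with all remaining minerals.
Consistent with every observation: Anhydrite, Aragonite, Barite, Sillimanite, Topaz.

Anhydrite, Aragonite, Barite, Sillimanite, Topaz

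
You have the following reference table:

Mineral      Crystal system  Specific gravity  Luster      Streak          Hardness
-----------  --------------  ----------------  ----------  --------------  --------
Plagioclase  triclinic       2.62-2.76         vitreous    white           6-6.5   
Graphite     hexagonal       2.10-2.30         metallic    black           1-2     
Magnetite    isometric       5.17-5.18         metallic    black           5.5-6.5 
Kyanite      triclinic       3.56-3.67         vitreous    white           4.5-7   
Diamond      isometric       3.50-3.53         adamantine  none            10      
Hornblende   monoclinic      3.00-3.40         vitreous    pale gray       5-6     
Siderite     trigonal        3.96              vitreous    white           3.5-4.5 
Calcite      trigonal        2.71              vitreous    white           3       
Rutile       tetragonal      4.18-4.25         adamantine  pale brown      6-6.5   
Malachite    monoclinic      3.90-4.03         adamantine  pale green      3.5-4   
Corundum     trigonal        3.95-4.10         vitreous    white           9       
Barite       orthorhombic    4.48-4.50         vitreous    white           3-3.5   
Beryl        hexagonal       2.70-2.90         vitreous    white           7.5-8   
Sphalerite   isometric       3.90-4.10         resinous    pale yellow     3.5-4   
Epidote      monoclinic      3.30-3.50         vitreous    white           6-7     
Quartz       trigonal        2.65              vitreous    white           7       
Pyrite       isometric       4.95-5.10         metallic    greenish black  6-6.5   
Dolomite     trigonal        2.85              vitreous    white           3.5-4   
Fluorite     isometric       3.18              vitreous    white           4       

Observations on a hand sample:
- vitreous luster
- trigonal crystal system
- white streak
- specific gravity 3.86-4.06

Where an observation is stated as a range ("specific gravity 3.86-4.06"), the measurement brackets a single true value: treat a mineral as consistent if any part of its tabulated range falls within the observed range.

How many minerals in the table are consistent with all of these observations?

Vitreous luster: narrows the field to Plagioclase, Kyanite, Hornblende, Siderite, Calcite, Corundum, Barite, Beryl, Epidote, Quartz, Dolomite, Fluorite.
Trigonal crystal system: only Siderite, Calcite, Corundum, Quartz, Dolomite remain.
White streak: every remaining candidate is consistent.
Specific gravity 3.86-4.06: Siderite, Corundum remain.
Consistent with every observation: Corundum, Siderite.
That is 2 minerals.

2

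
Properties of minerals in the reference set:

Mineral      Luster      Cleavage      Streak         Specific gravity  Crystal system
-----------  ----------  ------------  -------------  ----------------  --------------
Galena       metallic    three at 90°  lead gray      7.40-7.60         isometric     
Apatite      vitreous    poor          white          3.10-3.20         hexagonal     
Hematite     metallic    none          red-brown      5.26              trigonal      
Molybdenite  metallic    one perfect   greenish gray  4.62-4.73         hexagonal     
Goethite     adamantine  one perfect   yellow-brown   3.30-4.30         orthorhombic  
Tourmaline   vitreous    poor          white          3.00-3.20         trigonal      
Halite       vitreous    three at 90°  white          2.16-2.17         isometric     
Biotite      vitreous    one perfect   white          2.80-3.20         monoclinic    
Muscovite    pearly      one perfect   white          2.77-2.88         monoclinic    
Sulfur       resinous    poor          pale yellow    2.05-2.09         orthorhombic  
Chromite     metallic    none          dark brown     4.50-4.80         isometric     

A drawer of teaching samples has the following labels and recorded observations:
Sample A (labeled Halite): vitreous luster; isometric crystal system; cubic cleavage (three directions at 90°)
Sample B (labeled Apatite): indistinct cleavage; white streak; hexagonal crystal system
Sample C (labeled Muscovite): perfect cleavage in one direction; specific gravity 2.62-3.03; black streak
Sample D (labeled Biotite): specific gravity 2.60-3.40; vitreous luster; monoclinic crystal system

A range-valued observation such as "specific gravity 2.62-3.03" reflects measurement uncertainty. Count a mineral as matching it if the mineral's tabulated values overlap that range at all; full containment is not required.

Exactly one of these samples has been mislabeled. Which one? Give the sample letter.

C

Sample A: observations are consistent with Halite.
Sample B: observations are consistent with Apatite.
Sample C: black streak is outside the reference for Muscovite (white streak) — mislabeled.
Sample D: observations are consistent with Biotite.
Only sample C is inconsistent with its label.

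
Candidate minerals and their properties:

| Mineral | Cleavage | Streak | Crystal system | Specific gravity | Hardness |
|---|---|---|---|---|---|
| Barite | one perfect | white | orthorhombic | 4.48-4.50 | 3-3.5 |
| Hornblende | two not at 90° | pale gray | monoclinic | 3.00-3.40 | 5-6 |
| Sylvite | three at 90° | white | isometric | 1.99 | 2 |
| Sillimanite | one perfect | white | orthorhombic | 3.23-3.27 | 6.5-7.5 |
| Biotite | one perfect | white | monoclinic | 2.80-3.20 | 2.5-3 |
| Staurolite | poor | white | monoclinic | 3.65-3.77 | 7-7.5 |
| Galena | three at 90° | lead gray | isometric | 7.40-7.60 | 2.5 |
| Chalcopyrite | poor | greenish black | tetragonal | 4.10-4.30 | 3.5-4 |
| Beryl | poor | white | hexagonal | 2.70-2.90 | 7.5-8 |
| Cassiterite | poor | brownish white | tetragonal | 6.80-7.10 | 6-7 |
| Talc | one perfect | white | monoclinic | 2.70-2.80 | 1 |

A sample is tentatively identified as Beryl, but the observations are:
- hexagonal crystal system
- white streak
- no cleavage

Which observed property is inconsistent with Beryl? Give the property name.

Hexagonal crystal system: Beryl has hexagonal system — consistent.
White streak: Beryl has white streak — consistent.
No cleavage: Beryl has cleavage poor — inconsistent.
Everything matches except the cleavage.

cleavage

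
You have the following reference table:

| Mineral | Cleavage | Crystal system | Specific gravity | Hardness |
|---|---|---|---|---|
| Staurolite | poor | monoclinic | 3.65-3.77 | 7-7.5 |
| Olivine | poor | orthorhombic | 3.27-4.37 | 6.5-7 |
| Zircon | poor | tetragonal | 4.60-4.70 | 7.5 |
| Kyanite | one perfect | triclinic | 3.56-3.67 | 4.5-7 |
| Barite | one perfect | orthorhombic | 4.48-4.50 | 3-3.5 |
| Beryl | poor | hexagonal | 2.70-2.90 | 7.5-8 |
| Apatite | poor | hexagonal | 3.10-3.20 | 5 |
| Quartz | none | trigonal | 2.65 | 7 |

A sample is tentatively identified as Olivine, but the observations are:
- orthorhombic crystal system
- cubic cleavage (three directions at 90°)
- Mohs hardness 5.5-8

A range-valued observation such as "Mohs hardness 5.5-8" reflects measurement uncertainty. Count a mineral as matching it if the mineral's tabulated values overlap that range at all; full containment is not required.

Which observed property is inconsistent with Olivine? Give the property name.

cleavage

Orthorhombic crystal system: Olivine has orthorhombic system — within range.
Cubic cleavage (three directions at 90°): Olivine has cleavage poor — inconsistent.
Mohs hardness 5.5-8: Olivine has hardness 6.5-7 — within range.
Everything matches except the cleavage.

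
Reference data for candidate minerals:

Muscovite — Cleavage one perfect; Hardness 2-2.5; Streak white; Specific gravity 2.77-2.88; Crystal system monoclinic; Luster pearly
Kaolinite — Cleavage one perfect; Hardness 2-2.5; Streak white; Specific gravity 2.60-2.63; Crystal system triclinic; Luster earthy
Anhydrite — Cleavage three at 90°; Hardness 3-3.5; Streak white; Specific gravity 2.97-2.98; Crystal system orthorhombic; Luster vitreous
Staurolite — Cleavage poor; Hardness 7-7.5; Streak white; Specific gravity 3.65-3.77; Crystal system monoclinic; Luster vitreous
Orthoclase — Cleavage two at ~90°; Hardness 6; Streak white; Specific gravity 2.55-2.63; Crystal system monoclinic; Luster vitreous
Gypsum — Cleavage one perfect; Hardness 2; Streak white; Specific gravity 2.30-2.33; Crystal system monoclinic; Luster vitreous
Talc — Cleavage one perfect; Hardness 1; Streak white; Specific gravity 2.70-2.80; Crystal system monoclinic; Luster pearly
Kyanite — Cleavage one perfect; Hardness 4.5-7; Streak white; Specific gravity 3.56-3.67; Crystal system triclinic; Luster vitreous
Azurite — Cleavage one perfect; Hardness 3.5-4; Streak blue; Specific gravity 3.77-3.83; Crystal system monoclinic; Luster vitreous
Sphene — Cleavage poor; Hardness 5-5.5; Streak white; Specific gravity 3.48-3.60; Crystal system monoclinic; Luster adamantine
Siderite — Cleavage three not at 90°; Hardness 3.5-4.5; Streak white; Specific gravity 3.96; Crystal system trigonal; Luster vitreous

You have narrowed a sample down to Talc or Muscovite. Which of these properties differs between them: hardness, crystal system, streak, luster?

Hardness: Talc 1, Muscovite 2-2.5 — different.
Crystal system: both monoclinic — same for both.
Streak: both white — same for both.
Luster: both pearly — same for both.
Of the listed properties, hardness is the one that separates them.

hardness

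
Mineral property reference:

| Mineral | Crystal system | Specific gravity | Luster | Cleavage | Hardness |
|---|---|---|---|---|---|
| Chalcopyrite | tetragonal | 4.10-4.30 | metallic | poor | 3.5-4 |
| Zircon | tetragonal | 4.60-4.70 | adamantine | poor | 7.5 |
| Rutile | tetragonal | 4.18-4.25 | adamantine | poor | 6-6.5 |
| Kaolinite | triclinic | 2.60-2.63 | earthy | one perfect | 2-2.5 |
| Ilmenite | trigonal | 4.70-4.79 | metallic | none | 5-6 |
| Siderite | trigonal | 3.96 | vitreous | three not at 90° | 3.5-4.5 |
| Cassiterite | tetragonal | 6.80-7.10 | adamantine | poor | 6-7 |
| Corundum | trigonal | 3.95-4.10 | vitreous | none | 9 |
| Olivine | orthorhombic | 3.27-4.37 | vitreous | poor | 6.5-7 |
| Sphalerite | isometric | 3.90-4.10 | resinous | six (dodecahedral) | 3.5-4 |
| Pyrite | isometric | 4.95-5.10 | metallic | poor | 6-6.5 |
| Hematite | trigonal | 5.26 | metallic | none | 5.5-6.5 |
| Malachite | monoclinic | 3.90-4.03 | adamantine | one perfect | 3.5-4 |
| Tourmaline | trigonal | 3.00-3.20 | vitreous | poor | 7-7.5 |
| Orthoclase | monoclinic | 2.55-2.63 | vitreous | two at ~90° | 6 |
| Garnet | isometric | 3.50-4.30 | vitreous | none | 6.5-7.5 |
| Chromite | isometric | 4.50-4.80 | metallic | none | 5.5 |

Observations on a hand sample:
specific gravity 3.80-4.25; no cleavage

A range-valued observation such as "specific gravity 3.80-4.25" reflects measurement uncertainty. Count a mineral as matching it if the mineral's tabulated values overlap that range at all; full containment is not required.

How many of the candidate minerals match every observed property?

2

Specific gravity 3.80-4.25 — only Chalcopyrite, Rutile, Siderite, Corundum, Olivine, Sphalerite, Malachite, Garnet remain.
No cleavage — Corundum, Garnet remain.
Remaining candidates: Corundum, Garnet.
That is 2 minerals.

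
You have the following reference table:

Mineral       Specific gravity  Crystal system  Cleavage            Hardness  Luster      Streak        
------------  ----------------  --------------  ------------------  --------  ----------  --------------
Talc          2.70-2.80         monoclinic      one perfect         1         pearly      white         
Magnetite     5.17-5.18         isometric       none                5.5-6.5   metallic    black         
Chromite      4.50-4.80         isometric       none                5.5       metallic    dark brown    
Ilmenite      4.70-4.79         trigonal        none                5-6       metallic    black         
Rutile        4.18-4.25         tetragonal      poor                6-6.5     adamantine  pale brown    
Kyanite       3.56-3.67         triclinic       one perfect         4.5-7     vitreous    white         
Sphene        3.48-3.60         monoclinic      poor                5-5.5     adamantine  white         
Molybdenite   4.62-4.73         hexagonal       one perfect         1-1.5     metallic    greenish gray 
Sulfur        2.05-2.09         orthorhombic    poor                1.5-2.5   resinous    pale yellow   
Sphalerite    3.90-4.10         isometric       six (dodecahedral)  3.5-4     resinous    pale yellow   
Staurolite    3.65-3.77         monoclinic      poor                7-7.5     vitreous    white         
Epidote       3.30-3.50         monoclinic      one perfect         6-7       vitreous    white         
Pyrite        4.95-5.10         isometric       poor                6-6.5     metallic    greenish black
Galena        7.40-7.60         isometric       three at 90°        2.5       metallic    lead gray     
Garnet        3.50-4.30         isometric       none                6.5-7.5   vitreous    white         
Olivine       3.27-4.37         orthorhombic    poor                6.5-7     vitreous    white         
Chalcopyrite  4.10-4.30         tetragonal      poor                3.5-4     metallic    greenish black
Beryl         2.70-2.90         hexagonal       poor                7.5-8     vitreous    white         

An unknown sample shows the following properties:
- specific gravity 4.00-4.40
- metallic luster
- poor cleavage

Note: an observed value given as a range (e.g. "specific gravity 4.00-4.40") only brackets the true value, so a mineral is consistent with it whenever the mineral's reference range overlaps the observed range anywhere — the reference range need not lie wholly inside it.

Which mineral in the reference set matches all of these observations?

Chalcopyrite

Specific gravity 4.00-4.40 — narrows the field to Rutile, Sphalerite, Garnet, Olivine, Chalcopyrite.
Metallic luster — only Chalcopyrite remains.
Poor cleavage — no further eliminations.
Chalcopyrite is the sole remaining match.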